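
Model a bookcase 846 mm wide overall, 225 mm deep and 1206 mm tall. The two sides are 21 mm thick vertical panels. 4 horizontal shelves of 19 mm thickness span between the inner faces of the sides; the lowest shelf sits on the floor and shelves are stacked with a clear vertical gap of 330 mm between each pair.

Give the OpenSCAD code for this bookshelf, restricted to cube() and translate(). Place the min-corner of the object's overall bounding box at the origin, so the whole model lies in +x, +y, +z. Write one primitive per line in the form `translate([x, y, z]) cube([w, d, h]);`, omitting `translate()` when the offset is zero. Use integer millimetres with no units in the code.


cube([21, 225, 1206]);
translate([825, 0, 0]) cube([21, 225, 1206]);
translate([21, 0, 0]) cube([804, 225, 19]);
translate([21, 0, 349]) cube([804, 225, 19]);
translate([21, 0, 698]) cube([804, 225, 19]);
translate([21, 0, 1047]) cube([804, 225, 19]);


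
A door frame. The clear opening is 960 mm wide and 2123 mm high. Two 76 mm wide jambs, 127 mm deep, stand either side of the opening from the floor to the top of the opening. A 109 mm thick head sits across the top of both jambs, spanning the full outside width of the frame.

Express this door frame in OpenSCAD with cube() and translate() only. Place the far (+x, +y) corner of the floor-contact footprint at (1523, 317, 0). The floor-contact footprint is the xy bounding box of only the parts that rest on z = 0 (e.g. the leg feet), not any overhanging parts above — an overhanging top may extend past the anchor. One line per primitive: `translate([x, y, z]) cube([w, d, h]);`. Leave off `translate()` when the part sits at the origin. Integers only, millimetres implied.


translate([411, 190, 0]) cube([76, 127, 2123]);
translate([1447, 190, 0]) cube([76, 127, 2123]);
translate([411, 190, 2123]) cube([1112, 127, 109]);


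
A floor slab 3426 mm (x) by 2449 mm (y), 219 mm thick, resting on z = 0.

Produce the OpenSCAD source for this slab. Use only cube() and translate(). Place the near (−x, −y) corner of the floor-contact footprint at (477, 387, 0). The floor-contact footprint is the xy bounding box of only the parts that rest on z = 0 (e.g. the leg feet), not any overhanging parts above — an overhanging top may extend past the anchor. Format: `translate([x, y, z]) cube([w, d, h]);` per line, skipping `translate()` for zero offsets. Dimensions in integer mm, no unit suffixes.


translate([477, 387, 0]) cube([3426, 2449, 219]);


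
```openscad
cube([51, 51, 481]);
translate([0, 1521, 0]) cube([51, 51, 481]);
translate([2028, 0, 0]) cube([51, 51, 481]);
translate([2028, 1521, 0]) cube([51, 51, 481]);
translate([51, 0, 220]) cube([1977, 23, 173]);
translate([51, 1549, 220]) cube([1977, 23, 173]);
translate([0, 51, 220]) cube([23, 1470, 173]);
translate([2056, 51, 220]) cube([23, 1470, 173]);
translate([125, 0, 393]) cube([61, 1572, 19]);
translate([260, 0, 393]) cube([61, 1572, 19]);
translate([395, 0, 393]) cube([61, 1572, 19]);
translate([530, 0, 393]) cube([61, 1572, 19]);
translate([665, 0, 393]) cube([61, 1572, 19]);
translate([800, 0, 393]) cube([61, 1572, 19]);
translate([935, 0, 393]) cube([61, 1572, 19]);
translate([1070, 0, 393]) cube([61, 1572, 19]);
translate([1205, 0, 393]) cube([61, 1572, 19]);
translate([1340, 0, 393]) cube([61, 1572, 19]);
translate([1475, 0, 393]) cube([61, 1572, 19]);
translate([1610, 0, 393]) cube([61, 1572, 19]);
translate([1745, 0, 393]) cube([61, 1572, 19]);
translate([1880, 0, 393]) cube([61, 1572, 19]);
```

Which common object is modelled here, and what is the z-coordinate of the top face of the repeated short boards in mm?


A bed frame. The slat-top height is 412 mm.

Four posts, four rails, and a row of slats — a bed frame. Slats sit on the rails at z = 220 + 173 = 393; with slat thickness 19, the top is 412 mm.


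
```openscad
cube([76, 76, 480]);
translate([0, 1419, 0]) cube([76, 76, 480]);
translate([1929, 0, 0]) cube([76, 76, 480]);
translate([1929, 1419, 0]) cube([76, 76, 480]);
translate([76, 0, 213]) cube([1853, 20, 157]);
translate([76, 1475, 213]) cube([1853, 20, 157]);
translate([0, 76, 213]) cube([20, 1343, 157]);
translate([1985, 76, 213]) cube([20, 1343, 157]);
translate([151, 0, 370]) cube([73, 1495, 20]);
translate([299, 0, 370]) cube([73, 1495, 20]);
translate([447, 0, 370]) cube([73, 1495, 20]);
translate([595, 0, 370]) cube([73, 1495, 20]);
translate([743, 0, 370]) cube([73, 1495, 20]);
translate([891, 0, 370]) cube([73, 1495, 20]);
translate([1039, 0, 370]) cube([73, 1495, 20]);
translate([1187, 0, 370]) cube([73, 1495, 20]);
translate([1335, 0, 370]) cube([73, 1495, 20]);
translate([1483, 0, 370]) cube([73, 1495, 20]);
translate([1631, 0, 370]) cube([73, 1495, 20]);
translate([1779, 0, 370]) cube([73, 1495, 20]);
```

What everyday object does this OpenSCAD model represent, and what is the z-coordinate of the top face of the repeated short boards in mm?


A bed frame. The slat-top height is 390 mm.

Four posts, four rails, and a row of slats — a bed frame. Slats sit on the rails at z = 213 + 157 = 370; with slat thickness 20, the top is 390 mm.


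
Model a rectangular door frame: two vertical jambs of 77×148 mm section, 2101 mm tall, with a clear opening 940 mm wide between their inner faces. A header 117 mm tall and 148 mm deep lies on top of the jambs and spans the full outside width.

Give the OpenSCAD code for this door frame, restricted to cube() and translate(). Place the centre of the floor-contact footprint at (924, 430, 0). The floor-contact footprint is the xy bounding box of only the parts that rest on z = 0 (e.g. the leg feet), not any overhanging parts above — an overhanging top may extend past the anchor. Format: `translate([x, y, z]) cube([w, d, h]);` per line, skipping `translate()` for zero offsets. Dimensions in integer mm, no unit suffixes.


translate([377, 356, 0]) cube([77, 148, 2101]);
translate([1394, 356, 0]) cube([77, 148, 2101]);
translate([377, 356, 2101]) cube([1094, 148, 117]);


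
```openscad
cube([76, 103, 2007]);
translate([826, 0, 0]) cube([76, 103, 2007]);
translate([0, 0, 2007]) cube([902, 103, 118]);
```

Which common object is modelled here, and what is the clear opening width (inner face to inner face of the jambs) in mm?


A door frame. The clear opening width is 750 mm.

Two 2007 mm tall posts with a header on top — a door frame. The left jamb is 76 mm wide at x = 0; the right jamb starts at x = 826. The clear opening is 826 − 76 = 750 mm.


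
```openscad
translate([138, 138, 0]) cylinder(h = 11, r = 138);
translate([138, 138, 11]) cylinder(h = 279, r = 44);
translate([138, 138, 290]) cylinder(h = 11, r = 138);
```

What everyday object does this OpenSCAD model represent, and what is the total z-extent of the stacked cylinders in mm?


A spool. The overall height is 301 mm.

Three coaxial cylinders, large–small–large — a spool. Two 11 mm flanges and a 279 mm core give 11 + 279 + 11 = 301 mm.


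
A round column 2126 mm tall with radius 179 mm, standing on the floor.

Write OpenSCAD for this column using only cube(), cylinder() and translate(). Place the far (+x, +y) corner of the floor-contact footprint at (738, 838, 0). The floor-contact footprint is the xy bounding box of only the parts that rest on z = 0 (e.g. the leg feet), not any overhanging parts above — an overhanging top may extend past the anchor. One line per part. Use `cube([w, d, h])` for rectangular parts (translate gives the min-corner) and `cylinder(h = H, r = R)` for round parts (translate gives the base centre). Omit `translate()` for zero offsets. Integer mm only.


translate([559, 659, 0]) cylinder(h = 2126, r = 179);


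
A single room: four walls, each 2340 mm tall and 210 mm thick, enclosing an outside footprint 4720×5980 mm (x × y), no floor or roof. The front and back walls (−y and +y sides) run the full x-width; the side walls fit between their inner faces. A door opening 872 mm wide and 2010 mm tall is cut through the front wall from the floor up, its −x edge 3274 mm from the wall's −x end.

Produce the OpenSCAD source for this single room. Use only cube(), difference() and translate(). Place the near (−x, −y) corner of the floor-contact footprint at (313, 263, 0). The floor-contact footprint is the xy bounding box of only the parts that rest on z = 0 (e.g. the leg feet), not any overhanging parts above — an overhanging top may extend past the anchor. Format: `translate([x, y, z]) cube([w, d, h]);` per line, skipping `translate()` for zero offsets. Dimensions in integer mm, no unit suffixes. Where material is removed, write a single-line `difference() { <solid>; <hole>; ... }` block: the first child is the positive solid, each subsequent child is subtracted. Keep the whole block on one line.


difference() { translate([313, 263, 0]) cube([4720, 210, 2340]); translate([3587, 263, 0]) cube([872, 210, 2010]); }
translate([313, 6033, 0]) cube([4720, 210, 2340]);
translate([313, 473, 0]) cube([210, 5560, 2340]);
translate([4823, 473, 0]) cube([210, 5560, 2340]);


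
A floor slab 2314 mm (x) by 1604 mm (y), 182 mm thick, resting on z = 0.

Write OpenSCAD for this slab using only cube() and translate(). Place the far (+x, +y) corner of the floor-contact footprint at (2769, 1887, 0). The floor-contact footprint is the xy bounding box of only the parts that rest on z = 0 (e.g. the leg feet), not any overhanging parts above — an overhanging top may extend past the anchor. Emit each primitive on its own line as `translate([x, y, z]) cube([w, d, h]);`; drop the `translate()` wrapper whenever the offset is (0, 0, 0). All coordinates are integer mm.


translate([455, 283, 0]) cube([2314, 1604, 182]);


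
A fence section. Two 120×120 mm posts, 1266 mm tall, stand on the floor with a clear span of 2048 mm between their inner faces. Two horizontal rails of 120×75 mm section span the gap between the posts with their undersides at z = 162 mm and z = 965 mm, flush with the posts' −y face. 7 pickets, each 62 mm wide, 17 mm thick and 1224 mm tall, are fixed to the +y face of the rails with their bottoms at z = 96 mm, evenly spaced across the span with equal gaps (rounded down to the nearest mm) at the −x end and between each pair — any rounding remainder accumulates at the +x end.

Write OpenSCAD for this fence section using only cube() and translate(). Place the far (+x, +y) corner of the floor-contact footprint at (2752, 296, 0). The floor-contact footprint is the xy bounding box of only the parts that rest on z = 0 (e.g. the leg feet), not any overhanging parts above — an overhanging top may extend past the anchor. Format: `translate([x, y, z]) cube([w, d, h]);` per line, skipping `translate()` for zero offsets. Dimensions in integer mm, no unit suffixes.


translate([464, 176, 0]) cube([120, 120, 1266]);
translate([2632, 176, 0]) cube([120, 120, 1266]);
translate([584, 176, 162]) cube([2048, 120, 75]);
translate([584, 176, 965]) cube([2048, 120, 75]);
translate([785, 296, 96]) cube([62, 17, 1224]);
translate([1048, 296, 96]) cube([62, 17, 1224]);
translate([1311, 296, 96]) cube([62, 17, 1224]);
translate([1574, 296, 96]) cube([62, 17, 1224]);
translate([1837, 296, 96]) cube([62, 17, 1224]);
translate([2100, 296, 96]) cube([62, 17, 1224]);
translate([2363, 296, 96]) cube([62, 17, 1224]);


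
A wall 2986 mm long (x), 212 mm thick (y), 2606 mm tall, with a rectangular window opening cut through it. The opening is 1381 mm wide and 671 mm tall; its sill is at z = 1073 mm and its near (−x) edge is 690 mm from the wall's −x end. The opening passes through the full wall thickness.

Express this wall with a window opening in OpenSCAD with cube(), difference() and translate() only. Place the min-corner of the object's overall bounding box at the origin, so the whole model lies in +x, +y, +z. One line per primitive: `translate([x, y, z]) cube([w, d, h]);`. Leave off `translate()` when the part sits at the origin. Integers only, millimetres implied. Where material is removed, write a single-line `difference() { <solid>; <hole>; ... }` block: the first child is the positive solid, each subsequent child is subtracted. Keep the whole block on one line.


difference() { cube([2986, 212, 2606]); translate([690, 0, 1073]) cube([1381, 212, 671]); }


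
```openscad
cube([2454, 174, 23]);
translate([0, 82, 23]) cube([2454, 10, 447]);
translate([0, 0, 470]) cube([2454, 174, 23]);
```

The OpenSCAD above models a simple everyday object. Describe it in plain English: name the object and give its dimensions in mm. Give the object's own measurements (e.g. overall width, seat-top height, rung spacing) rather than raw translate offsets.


An I-beam lying along x, 2454 mm long. Overall section height 493 mm. Two flanges 174 mm wide (y) and 23 mm thick, one on the floor and one at the top; a web 10 mm thick runs between them, centred on the flange width.


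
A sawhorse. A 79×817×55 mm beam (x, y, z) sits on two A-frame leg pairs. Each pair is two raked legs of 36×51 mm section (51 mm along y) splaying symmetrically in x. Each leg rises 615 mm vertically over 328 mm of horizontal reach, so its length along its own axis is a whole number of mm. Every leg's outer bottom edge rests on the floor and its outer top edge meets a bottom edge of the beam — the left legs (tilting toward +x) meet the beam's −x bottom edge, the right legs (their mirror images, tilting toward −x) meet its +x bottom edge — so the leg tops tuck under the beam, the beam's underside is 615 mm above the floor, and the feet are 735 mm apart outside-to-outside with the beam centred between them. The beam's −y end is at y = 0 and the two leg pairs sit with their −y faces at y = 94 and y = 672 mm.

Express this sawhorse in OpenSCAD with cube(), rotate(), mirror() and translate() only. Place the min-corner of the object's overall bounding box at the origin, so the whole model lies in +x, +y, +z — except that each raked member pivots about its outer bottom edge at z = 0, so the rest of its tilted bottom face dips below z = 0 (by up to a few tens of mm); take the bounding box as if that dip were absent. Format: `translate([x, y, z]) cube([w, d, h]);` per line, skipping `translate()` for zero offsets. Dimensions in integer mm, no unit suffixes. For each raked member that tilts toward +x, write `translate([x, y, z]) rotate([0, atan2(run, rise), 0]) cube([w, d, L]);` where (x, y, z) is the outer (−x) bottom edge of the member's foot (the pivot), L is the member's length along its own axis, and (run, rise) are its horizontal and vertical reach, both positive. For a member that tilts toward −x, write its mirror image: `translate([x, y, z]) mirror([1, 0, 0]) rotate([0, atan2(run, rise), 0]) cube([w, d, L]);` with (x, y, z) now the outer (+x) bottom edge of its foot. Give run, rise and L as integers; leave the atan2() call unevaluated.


translate([328, 0, 615]) cube([79, 817, 55]);
translate([0, 94, 0]) rotate([0, atan2(328, 615), 0]) cube([36, 51, 697]);
translate([735, 94, 0]) mirror([1, 0, 0]) rotate([0, atan2(328, 615), 0]) cube([36, 51, 697]);
translate([0, 672, 0]) rotate([0, atan2(328, 615), 0]) cube([36, 51, 697]);
translate([735, 672, 0]) mirror([1, 0, 0]) rotate([0, atan2(328, 615), 0]) cube([36, 51, 697]);


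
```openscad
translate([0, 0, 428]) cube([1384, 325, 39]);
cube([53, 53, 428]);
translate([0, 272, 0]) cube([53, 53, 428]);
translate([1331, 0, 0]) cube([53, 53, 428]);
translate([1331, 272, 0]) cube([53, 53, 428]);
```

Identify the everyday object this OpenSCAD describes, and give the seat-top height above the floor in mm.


A bench. The seat-top height is 467 mm.

A long slab on four corner posts — a bench. The slab sits at z = 428 with thickness 39, so the top is 428 + 39 = 467 mm.


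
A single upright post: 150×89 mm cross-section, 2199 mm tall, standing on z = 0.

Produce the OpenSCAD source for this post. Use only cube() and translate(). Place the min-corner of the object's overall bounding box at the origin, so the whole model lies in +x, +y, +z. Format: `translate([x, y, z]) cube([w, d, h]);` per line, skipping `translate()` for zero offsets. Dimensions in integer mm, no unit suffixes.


cube([150, 89, 2199]);


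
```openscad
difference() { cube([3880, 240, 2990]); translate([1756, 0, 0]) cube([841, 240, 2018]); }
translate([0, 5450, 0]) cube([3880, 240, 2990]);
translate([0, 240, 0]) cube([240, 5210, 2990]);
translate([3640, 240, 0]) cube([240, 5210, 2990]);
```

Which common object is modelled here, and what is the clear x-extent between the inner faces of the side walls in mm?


A single room. The interior width is 3400 mm.

Four walls enclosing a rectangle with a door in the front wall — a room. Outside width 3880 minus two 240 mm walls gives 3400 mm.


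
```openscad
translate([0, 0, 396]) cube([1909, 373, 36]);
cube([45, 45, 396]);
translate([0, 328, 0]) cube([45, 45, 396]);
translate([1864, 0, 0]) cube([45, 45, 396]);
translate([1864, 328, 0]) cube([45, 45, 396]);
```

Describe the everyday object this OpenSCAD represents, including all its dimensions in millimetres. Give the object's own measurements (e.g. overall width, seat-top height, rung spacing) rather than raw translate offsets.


A bench: a 1909×373 mm seat slab, 36 mm thick, top at z = 432 mm, on four 45×45 mm square legs flush with the seat corners and standing on z = 0.


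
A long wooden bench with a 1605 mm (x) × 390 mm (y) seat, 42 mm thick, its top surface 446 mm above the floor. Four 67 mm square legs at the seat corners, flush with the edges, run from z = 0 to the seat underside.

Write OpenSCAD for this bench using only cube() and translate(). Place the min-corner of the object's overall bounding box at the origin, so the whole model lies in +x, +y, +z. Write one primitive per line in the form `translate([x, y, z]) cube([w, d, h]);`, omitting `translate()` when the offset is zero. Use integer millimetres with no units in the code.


translate([0, 0, 404]) cube([1605, 390, 42]);
cube([67, 67, 404]);
translate([0, 323, 0]) cube([67, 67, 404]);
translate([1538, 0, 0]) cube([67, 67, 404]);
translate([1538, 323, 0]) cube([67, 67, 404]);


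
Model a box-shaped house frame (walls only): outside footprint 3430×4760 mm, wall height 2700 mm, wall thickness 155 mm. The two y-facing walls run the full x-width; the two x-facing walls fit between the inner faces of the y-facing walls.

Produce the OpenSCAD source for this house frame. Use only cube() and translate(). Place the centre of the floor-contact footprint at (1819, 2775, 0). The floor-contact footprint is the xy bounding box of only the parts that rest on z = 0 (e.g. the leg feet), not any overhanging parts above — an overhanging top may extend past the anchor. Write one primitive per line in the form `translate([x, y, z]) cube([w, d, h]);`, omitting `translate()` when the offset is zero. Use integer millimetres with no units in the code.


translate([104, 395, 0]) cube([3430, 155, 2700]);
translate([104, 5000, 0]) cube([3430, 155, 2700]);
translate([104, 550, 0]) cube([155, 4450, 2700]);
translate([3379, 550, 0]) cube([155, 4450, 2700]);


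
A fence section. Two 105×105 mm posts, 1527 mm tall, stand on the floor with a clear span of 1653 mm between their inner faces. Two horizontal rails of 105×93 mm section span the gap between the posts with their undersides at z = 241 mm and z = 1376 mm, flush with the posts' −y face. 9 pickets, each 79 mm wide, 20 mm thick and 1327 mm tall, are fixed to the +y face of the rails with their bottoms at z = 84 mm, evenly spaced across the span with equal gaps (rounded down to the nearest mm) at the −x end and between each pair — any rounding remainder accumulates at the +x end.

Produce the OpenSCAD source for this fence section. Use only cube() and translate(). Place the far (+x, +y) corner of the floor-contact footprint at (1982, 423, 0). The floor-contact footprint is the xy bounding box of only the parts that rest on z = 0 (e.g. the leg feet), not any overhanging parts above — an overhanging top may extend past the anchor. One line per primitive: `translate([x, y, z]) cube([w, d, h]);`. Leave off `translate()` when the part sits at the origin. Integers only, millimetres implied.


translate([119, 318, 0]) cube([105, 105, 1527]);
translate([1877, 318, 0]) cube([105, 105, 1527]);
translate([224, 318, 241]) cube([1653, 105, 93]);
translate([224, 318, 1376]) cube([1653, 105, 93]);
translate([318, 423, 84]) cube([79, 20, 1327]);
translate([491, 423, 84]) cube([79, 20, 1327]);
translate([664, 423, 84]) cube([79, 20, 1327]);
translate([837, 423, 84]) cube([79, 20, 1327]);
translate([1010, 423, 84]) cube([79, 20, 1327]);
translate([1183, 423, 84]) cube([79, 20, 1327]);
translate([1356, 423, 84]) cube([79, 20, 1327]);
translate([1529, 423, 84]) cube([79, 20, 1327]);
translate([1702, 423, 84]) cube([79, 20, 1327]);


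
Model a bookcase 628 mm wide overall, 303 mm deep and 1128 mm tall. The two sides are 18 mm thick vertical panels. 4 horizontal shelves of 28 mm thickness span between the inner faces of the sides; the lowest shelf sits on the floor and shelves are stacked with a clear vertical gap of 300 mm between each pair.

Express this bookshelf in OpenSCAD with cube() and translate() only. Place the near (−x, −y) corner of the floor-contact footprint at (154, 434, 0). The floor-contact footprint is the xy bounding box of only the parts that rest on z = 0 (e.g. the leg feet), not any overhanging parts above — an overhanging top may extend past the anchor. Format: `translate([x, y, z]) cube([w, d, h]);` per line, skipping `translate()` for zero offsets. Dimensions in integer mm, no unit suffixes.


translate([154, 434, 0]) cube([18, 303, 1128]);
translate([764, 434, 0]) cube([18, 303, 1128]);
translate([172, 434, 0]) cube([592, 303, 28]);
translate([172, 434, 328]) cube([592, 303, 28]);
translate([172, 434, 656]) cube([592, 303, 28]);
translate([172, 434, 984]) cube([592, 303, 28]);


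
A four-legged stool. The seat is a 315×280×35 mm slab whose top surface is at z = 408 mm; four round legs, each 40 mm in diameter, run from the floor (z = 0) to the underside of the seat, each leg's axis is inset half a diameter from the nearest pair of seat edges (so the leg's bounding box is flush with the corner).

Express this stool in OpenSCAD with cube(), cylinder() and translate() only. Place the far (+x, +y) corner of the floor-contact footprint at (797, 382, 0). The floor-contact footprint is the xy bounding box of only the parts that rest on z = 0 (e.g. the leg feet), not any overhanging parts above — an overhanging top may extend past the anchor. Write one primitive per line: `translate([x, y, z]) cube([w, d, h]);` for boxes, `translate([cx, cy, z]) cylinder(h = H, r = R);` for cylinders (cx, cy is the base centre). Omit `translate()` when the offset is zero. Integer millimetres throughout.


// leg_h = 408 - 35 = 373
translate([482, 102, 373]) cube([315, 280, 35]);
translate([502, 122, 0]) cylinder(h = 373, r = 20);
translate([777, 122, 0]) cylinder(h = 373, r = 20);
translate([502, 362, 0]) cylinder(h = 373, r = 20);
translate([777, 362, 0]) cylinder(h = 373, r = 20);


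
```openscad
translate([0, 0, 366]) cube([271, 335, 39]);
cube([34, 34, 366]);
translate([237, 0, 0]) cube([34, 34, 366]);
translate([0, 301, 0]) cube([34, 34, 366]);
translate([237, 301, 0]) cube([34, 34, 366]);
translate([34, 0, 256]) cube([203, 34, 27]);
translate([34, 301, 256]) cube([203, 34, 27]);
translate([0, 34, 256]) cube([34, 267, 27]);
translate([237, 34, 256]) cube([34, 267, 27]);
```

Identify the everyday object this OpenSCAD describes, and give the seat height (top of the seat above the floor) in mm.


A stool. The seat height is 405 mm.

A 271×335×39 slab at z = 366 on four corner posts — a stool. The seat top is 366 + 39 = 405 mm.


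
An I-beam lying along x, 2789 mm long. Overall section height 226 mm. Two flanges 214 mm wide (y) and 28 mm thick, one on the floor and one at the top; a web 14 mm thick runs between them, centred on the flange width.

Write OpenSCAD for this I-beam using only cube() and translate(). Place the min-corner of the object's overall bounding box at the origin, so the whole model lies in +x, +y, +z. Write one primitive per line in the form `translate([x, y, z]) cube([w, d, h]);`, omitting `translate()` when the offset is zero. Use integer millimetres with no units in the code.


cube([2789, 214, 28]);
translate([0, 100, 28]) cube([2789, 14, 170]);
translate([0, 0, 198]) cube([2789, 214, 28]);


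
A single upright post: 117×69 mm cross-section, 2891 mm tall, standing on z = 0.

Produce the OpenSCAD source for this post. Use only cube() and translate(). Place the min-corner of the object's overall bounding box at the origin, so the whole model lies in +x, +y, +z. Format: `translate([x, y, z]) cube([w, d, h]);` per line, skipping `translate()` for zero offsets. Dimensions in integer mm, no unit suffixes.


cube([117, 69, 2891]);


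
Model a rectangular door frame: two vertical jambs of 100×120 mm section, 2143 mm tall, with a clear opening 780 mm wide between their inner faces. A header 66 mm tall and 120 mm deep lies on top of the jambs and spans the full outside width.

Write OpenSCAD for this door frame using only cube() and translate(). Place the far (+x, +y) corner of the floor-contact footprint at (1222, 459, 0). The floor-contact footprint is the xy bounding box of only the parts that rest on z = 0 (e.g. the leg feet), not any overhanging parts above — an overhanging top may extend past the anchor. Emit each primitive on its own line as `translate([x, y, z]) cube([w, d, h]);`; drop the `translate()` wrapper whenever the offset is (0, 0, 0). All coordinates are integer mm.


translate([242, 339, 0]) cube([100, 120, 2143]);
translate([1122, 339, 0]) cube([100, 120, 2143]);
translate([242, 339, 2143]) cube([980, 120, 66]);


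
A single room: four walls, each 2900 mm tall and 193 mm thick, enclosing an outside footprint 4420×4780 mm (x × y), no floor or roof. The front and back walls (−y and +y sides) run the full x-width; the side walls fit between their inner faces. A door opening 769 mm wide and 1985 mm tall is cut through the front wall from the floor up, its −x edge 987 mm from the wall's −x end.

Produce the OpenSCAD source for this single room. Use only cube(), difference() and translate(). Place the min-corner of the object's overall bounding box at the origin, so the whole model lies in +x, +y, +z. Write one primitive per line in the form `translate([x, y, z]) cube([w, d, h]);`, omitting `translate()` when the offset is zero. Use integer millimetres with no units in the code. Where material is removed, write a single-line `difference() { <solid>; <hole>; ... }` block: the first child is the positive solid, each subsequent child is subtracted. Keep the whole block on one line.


difference() { cube([4420, 193, 2900]); translate([987, 0, 0]) cube([769, 193, 1985]); }
translate([0, 4587, 0]) cube([4420, 193, 2900]);
translate([0, 193, 0]) cube([193, 4394, 2900]);
translate([4227, 193, 0]) cube([193, 4394, 2900]);


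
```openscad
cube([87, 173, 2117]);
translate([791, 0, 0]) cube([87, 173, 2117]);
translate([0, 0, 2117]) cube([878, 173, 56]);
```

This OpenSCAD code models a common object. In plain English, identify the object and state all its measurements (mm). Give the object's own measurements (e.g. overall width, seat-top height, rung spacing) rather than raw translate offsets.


A door frame. The clear opening is 704 mm wide and 2117 mm high. Two 87 mm wide jambs, 173 mm deep, stand either side of the opening from the floor to the top of the opening. A 56 mm thick head sits across the top of both jambs, spanning the full outside width of the frame.


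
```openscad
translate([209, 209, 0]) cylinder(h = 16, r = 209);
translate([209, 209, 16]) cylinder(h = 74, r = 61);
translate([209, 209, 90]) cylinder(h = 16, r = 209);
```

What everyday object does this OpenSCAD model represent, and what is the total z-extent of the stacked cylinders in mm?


A spool. The overall height is 106 mm.

Three coaxial cylinders, large–small–large — a spool. Two 16 mm flanges and a 74 mm core give 16 + 74 + 16 = 106 mm.


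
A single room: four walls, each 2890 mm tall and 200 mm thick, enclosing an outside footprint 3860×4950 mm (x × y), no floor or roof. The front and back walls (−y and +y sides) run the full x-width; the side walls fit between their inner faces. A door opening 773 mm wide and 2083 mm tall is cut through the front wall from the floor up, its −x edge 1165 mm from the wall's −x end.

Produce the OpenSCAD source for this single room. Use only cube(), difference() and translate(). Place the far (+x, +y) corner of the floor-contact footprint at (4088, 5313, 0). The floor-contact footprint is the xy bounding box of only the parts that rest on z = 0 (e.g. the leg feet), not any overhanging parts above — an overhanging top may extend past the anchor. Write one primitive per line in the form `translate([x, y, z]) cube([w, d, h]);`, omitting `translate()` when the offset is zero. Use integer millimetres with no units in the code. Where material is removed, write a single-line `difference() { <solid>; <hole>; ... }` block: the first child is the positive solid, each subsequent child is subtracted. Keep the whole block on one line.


difference() { translate([228, 363, 0]) cube([3860, 200, 2890]); translate([1393, 363, 0]) cube([773, 200, 2083]); }
translate([228, 5113, 0]) cube([3860, 200, 2890]);
translate([228, 563, 0]) cube([200, 4550, 2890]);
translate([3888, 563, 0]) cube([200, 4550, 2890]);


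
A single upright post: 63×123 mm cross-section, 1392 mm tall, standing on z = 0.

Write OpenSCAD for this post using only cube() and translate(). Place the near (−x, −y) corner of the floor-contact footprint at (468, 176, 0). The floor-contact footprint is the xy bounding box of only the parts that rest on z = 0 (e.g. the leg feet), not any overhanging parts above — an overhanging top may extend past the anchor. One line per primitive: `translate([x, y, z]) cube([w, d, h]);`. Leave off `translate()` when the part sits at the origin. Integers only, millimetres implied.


translate([468, 176, 0]) cube([63, 123, 1392]);


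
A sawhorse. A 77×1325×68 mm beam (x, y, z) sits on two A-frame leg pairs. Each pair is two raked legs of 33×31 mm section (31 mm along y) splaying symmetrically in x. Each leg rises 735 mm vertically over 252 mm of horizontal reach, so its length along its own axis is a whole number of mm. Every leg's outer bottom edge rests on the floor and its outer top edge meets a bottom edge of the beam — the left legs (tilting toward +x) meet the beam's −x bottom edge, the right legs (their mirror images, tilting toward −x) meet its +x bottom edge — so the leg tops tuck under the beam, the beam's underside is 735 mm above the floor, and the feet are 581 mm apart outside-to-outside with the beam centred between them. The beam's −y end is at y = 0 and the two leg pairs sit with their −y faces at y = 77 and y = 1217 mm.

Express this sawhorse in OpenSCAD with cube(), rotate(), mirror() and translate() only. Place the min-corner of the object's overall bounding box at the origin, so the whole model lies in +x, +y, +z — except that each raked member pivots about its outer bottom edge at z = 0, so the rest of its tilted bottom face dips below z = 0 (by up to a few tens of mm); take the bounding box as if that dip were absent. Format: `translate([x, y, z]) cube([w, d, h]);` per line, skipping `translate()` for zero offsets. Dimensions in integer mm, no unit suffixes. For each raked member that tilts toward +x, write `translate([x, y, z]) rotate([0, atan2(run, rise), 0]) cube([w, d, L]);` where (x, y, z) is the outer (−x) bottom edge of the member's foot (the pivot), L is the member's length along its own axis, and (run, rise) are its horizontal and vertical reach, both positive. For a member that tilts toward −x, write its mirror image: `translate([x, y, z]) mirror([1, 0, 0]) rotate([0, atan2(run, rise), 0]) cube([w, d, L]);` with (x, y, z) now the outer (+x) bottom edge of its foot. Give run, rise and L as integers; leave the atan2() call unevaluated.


// leg length = √(252² + 735²) = 777
// right-leg outer foot x = 2·252 + 77 = 581
// beam min-corner = (252, 0, 735)
translate([252, 0, 735]) cube([77, 1325, 68]);
translate([0, 77, 0]) rotate([0, atan2(252, 735), 0]) cube([33, 31, 777]);
translate([581, 77, 0]) mirror([1, 0, 0]) rotate([0, atan2(252, 735), 0]) cube([33, 31, 777]);
translate([0, 1217, 0]) rotate([0, atan2(252, 735), 0]) cube([33, 31, 777]);
translate([581, 1217, 0]) mirror([1, 0, 0]) rotate([0, atan2(252, 735), 0]) cube([33, 31, 777]);


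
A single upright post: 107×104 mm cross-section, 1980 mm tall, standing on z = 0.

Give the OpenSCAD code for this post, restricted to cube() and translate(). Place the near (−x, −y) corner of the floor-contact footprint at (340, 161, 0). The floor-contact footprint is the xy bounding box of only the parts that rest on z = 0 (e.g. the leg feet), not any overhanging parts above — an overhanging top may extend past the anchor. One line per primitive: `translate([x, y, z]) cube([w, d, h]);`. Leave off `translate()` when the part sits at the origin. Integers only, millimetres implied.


translate([340, 161, 0]) cube([107, 104, 1980]);


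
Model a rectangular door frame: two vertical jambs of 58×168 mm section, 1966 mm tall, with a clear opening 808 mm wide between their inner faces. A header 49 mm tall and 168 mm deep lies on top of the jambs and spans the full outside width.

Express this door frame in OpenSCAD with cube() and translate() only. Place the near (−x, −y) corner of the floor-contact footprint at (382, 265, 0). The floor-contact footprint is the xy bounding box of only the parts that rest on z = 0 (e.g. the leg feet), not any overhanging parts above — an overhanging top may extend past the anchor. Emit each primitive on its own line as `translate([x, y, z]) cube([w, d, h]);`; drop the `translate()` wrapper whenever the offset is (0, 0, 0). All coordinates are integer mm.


translate([382, 265, 0]) cube([58, 168, 1966]);
translate([1248, 265, 0]) cube([58, 168, 1966]);
translate([382, 265, 1966]) cube([924, 168, 49]);


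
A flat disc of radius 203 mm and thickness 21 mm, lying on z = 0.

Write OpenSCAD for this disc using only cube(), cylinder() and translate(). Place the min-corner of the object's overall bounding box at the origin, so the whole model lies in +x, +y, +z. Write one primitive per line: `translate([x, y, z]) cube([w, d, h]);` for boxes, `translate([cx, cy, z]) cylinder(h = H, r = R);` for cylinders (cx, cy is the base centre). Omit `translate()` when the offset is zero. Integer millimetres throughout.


translate([203, 203, 0]) cylinder(h = 21, r = 203);


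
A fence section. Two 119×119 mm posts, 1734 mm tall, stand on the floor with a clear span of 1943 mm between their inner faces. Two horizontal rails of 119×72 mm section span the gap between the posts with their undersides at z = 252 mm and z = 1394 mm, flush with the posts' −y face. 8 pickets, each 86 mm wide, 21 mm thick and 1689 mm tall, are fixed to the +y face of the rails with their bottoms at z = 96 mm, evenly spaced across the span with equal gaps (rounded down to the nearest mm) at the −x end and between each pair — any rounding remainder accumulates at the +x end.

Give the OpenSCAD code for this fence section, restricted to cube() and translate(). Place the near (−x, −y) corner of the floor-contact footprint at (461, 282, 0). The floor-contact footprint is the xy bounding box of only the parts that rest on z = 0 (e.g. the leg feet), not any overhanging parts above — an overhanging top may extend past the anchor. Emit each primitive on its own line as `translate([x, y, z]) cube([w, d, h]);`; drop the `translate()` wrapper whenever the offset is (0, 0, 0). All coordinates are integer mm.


translate([461, 282, 0]) cube([119, 119, 1734]);
translate([2523, 282, 0]) cube([119, 119, 1734]);
translate([580, 282, 252]) cube([1943, 119, 72]);
translate([580, 282, 1394]) cube([1943, 119, 72]);
translate([719, 401, 96]) cube([86, 21, 1689]);
translate([944, 401, 96]) cube([86, 21, 1689]);
translate([1169, 401, 96]) cube([86, 21, 1689]);
translate([1394, 401, 96]) cube([86, 21, 1689]);
translate([1619, 401, 96]) cube([86, 21, 1689]);
translate([1844, 401, 96]) cube([86, 21, 1689]);
translate([2069, 401, 96]) cube([86, 21, 1689]);
translate([2294, 401, 96]) cube([86, 21, 1689]);


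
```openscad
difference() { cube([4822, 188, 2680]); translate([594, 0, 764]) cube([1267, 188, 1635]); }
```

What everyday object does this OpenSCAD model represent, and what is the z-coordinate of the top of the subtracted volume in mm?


A wall with a window opening. The window head height is 2399 mm.

A wall with a rectangular opening subtracted — a window. Sill at z = 764, opening 1635 mm tall, so the head is at 764 + 1635 = 2399 mm.


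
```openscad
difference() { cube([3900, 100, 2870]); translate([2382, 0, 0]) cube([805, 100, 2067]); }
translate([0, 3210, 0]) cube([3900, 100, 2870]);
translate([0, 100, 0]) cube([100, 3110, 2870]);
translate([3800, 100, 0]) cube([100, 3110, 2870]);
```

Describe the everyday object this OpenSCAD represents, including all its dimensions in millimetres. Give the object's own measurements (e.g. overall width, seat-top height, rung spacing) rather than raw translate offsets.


A single room: four walls, each 2870 mm tall and 100 mm thick, enclosing an outside footprint 3900×3310 mm (x × y), no floor or roof. The front and back walls (−y and +y sides) run the full x-width; the side walls fit between their inner faces. A door opening 805 mm wide and 2067 mm tall is cut through the front wall from the floor up, its −x edge 2382 mm from the wall's −x end.


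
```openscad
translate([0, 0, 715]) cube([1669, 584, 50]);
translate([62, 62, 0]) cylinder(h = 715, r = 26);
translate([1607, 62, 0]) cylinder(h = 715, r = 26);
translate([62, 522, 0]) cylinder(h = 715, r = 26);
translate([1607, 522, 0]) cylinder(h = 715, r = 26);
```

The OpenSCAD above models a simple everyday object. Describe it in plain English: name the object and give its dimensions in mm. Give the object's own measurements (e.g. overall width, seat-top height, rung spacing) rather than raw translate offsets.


A table: top 1669 mm (x) × 584 mm (y), 50 mm thick, upper face at z = 765 mm, on four round legs of 52 mm diameter, each leg's bounding box inset 36 mm from the nearest pair of top edges from z = 0 to the bottom of the top.


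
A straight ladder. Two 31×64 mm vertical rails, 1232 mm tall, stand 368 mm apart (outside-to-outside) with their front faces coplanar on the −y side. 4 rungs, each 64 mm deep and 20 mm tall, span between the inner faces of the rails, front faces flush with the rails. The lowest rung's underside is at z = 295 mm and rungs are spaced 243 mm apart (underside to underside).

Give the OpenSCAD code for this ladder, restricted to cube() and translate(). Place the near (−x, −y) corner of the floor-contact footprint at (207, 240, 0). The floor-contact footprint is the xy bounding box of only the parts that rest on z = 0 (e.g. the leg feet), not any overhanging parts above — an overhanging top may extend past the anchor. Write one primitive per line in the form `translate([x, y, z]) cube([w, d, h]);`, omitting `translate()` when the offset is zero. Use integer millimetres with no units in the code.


translate([207, 240, 0]) cube([31, 64, 1232]);
translate([544, 240, 0]) cube([31, 64, 1232]);
translate([238, 240, 295]) cube([306, 64, 20]);
translate([238, 240, 538]) cube([306, 64, 20]);
translate([238, 240, 781]) cube([306, 64, 20]);
translate([238, 240, 1024]) cube([306, 64, 20]);


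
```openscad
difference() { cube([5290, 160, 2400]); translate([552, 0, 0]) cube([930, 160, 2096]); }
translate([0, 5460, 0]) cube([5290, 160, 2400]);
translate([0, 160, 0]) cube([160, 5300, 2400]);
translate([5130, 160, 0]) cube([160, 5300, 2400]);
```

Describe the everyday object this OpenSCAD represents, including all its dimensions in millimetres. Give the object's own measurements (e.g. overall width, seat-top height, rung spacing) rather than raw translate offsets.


A single room: four walls, each 2400 mm tall and 160 mm thick, enclosing an outside footprint 5290×5620 mm (x × y), no floor or roof. The front and back walls (−y and +y sides) run the full x-width; the side walls fit between their inner faces. A door opening 930 mm wide and 2096 mm tall is cut through the front wall from the floor up, its −x edge 552 mm from the wall's −x end.
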